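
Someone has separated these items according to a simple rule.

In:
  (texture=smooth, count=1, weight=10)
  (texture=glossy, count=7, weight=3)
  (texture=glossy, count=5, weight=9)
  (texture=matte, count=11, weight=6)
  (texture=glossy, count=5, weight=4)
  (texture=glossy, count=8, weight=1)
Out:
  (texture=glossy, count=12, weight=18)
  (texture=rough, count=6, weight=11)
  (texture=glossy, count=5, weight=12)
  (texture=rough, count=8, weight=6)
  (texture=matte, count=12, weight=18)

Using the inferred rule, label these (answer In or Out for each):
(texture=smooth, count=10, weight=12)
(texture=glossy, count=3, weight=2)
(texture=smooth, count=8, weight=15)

'In' ⟺ texture is not rough AND weight ≤ 10.
(texture=smooth, count=10, weight=12): texture is smooth, weight = 12 — doesn't match, so Out. (texture=glossy, count=3, weight=2): texture is glossy, weight = 2 — satisfies this, so In. (texture=smooth, count=8, weight=15): texture is smooth, weight = 15 — doesn't match, so Out.

Out, In, Out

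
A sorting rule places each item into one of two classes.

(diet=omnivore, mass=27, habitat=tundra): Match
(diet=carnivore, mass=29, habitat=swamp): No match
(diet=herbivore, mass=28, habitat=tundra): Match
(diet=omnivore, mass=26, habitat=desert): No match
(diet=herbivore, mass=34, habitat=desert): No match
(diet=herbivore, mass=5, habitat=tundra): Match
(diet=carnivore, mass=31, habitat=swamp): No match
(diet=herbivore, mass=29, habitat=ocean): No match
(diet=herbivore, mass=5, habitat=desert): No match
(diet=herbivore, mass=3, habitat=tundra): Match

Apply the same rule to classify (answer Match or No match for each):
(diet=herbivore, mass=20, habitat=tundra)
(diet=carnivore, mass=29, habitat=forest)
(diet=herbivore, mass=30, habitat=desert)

Match, No match, No match

The rule appears to be: habitat is tundra.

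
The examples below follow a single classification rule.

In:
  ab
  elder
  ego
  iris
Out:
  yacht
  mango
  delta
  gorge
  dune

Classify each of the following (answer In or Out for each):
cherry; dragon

Out, Out

'In' ⟺ starts with a vowel.
cherry: Out (starts with 'c').
dragon: Out (starts with 'd').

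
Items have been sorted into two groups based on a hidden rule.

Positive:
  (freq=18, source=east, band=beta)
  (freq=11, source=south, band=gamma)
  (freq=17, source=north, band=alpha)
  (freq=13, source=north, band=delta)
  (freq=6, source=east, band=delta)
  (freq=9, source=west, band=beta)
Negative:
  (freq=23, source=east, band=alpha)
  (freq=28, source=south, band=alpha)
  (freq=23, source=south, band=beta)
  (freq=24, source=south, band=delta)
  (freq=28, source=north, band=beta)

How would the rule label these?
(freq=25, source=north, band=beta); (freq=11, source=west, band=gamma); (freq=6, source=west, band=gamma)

Negative, Positive, Positive

The simplest hypothesis consistent with all the labels is: freq ≤ 18.
(freq=25, source=north, band=beta): freq = 25, doesn't qualify → Negative. (freq=11, source=west, band=gamma): freq = 11, passes → Positive. (freq=6, source=west, band=gamma): freq = 6, passes → Positive.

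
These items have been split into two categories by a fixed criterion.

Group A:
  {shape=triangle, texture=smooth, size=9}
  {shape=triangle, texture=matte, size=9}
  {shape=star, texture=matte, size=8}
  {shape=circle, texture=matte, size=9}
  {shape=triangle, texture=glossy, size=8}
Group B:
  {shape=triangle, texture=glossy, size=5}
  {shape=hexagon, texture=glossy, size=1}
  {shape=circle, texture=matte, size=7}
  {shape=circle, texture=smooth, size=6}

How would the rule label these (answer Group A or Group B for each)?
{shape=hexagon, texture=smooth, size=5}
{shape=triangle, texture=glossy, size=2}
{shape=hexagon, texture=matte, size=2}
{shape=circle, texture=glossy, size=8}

Group B, Group B, Group B, Group A

One predicate separates the groups cleanly: size ≥ 8.
{shape=hexagon, texture=smooth, size=5} — size = 5, hence Group B.
{shape=triangle, texture=glossy, size=2} — size = 2, hence Group B.
{shape=hexagon, texture=matte, size=2} — size = 2, hence Group B.
{shape=circle, texture=glossy, size=8} — size = 8, hence Group A.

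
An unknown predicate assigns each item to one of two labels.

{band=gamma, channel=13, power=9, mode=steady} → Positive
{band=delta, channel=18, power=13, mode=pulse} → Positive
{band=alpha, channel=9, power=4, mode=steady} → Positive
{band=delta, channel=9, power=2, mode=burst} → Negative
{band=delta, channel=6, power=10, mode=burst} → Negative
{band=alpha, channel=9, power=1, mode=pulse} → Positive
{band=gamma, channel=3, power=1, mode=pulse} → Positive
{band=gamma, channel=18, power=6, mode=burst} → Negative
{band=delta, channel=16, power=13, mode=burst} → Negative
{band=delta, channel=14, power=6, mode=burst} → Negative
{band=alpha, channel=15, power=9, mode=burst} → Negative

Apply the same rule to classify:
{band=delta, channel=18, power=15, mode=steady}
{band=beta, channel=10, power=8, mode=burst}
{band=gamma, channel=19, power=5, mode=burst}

Positive, Negative, Negative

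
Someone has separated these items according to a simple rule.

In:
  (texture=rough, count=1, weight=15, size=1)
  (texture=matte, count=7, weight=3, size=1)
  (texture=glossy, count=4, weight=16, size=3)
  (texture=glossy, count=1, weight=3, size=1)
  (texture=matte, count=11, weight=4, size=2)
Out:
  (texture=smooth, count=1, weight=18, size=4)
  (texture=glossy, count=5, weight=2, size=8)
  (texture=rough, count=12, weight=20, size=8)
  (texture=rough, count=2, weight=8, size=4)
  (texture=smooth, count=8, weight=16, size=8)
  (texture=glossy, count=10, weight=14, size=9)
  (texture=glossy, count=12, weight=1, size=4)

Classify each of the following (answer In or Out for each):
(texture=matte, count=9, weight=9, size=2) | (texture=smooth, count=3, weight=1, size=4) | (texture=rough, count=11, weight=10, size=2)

In, Out, In

Rule: size ≤ 3. This holds for each 'In' example and fails for each 'Out' one.
(texture=matte, count=9, weight=9, size=2): size = 2, meets the rule → In.
(texture=smooth, count=3, weight=1, size=4): size = 4, doesn't match → Out.
(texture=rough, count=11, weight=10, size=2): size = 2, meets the rule → In.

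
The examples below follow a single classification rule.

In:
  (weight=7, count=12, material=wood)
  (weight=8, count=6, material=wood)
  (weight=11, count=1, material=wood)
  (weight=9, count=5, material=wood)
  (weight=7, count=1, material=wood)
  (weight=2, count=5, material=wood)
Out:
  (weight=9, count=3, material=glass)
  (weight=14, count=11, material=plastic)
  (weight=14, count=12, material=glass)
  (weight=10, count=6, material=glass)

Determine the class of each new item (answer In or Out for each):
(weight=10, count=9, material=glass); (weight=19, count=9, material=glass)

Out, Out

'In' ⟺ material is wood.
(weight=10, count=9, material=glass): material is glass, fails the rule → Out.
(weight=19, count=9, material=glass): material is glass, fails the rule → Out.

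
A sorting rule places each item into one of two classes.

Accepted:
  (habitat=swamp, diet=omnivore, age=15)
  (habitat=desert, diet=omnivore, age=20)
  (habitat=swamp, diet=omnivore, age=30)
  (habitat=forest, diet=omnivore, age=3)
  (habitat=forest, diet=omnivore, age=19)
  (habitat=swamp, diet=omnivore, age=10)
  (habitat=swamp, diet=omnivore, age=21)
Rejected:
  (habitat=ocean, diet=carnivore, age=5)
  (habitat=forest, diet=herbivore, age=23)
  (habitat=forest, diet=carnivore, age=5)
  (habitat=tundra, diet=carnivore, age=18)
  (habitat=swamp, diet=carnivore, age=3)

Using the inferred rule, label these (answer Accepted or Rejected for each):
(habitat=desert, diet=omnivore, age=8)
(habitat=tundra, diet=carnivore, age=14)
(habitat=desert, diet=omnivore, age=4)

Accepted, Rejected, Accepted

The pattern is that an item is 'Accepted' exactly when: diet is omnivore.
(habitat=desert, diet=omnivore, age=8): diet is omnivore — matches, so Accepted.
(habitat=tundra, diet=carnivore, age=14): diet is carnivore — does not satisfy this, so Rejected.
(habitat=desert, diet=omnivore, age=4): diet is omnivore — matches, so Accepted.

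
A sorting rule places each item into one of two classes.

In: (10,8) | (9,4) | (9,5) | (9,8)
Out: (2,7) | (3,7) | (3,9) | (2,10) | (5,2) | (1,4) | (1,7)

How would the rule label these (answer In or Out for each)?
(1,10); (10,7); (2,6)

Out, In, Out

The distinguishing property — sum ≥ 13 — holds for all the 'In' cases and none of the 'Out' cases.
(1,10) → 1+10 = 11 → Out.
(10,7) → 10+7 = 17 → In.
(2,6) → 2+6 = 8 → Out.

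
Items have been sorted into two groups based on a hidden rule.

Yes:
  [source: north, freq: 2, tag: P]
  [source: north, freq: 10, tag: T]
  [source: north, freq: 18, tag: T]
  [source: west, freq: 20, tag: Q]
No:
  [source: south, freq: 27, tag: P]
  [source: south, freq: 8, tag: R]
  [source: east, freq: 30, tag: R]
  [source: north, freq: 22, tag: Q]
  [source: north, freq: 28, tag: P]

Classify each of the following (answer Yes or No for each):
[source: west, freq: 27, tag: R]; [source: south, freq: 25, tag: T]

No, No

A rule that fits every label: freq ≠ 8 AND freq ≤ 20 — true of each 'Yes' example, false of each 'No' one.
[source: west, freq: 27, tag: R]: No (freq = 27).
[source: south, freq: 25, tag: T]: No (freq = 25).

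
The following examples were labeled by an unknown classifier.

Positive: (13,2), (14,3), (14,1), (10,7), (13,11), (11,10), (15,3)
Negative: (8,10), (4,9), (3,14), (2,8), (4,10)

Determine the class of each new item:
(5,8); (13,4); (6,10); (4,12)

The distinguishing property — first > second — holds for all the 'Positive' cases and none of the 'Negative' cases.
(5,8): 5 < 8, fails the rule → Negative. (13,4): 13 > 4, matches → Positive. (6,10): 6 < 10, fails the rule → Negative. (4,12): 4 < 12, fails the rule → Negative.

Negative, Positive, Negative, Negative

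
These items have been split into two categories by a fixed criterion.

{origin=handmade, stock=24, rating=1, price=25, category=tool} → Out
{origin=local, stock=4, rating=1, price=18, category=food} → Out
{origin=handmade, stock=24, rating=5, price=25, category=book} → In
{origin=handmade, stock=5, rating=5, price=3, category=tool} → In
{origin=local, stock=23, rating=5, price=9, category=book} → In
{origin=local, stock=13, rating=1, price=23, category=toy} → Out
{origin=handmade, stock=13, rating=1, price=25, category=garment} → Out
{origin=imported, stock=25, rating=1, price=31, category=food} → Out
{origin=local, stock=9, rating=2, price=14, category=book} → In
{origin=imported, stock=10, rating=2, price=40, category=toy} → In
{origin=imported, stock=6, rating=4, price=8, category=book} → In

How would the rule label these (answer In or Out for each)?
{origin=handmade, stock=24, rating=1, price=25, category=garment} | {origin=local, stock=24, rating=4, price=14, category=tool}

Out, In

All 'In' examples share one property — rating ≥ 2 — and every 'Out' example lacks it.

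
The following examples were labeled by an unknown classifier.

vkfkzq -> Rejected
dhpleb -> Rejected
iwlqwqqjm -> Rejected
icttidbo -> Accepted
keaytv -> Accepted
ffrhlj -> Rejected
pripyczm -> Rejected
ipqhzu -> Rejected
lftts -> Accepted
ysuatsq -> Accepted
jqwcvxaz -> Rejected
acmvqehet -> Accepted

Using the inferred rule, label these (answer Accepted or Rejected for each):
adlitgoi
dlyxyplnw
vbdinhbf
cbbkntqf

The classifier is using: contains 't'.
adlitgoi: Accepted (has 't').
dlyxyplnw: Rejected (no 't').
vbdinhbf: Rejected (no 't').
cbbkntqf: Accepted (has 't').

Accepted, Rejected, Rejected, Accepted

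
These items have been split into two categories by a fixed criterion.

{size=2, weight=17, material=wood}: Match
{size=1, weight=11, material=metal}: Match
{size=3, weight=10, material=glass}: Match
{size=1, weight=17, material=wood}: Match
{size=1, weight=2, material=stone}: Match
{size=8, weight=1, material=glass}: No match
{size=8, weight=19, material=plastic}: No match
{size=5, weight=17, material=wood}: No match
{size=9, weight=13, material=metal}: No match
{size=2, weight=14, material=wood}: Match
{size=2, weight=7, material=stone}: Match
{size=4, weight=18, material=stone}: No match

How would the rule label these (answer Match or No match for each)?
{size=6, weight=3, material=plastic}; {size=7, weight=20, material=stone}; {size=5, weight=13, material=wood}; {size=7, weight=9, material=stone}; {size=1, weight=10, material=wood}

Rule: size ≤ 3. This holds for each 'Match' example and fails for each 'No match' one.
No match: {size=6, weight=3, material=plastic}, since size = 6. No match: {size=7, weight=20, material=stone}, since size = 7. No match: {size=5, weight=13, material=wood}, since size = 5. No match: {size=7, weight=9, material=stone}, since size = 7. Match: {size=1, weight=10, material=wood}, since size = 1.

No match, No match, No match, No match, Match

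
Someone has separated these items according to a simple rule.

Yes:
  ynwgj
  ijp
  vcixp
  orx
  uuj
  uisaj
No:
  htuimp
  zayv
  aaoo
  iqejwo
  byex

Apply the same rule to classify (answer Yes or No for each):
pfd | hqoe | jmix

Yes, No, No

The pattern is that an item is 'Yes' exactly when: odd length.
pfd: Yes (length 3).
hqoe: No (length 4).
jmix: No (length 4).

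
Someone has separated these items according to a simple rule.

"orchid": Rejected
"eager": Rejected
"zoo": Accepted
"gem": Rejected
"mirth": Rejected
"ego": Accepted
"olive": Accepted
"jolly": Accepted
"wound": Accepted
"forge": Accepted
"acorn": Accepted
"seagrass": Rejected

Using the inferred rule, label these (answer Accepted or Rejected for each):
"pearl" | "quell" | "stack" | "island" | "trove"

Every 'Accepted' example satisfies: odd length AND contains 'o'. None of the 'Rejected' examples do.

Rejected, Rejected, Rejected, Rejected, Accepted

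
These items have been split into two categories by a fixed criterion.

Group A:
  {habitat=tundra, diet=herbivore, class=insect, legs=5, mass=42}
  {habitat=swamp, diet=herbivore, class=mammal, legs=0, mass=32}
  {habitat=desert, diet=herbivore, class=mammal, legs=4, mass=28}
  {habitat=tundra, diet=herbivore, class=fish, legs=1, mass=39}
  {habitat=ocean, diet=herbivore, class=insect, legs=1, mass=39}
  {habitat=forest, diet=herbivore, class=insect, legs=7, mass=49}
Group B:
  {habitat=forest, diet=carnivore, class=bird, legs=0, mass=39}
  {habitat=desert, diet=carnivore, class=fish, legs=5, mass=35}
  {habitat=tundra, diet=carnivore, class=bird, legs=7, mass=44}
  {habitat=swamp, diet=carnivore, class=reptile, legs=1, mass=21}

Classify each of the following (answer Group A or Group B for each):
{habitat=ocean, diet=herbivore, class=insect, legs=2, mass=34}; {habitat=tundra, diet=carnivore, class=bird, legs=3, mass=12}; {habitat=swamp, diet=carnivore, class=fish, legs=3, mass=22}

Group A, Group B, Group B

Rule: diet is herbivore. This holds for each 'Group A' example and fails for each 'Group B' one.
{habitat=ocean, diet=herbivore, class=insect, legs=2, mass=34} — diet is herbivore, hence Group A. {habitat=tundra, diet=carnivore, class=bird, legs=3, mass=12} — diet is carnivore, hence Group B. {habitat=swamp, diet=carnivore, class=fish, legs=3, mass=22} — diet is carnivore, hence Group B.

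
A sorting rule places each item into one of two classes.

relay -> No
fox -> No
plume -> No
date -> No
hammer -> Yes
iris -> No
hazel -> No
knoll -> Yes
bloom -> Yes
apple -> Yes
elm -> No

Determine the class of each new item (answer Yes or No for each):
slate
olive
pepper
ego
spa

No, No, Yes, No, No

Rule: has a double letter. This holds for each 'Yes' example and fails for each 'No' one.
slate → no doubled letter → No.
olive → no doubled letter → No.
pepper → 'pp' doubled → Yes.
ego → no doubled letter → No.
spa → no doubled letter → No.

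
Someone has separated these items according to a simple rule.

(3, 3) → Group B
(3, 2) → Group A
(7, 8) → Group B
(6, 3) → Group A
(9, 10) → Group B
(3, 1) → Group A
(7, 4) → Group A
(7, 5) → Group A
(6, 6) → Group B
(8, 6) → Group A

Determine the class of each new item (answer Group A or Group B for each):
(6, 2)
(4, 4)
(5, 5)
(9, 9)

Group A, Group B, Group B, Group B

A rule that fits every label: first > second — true of each 'Group A' example, false of each 'Group B' one.
(6, 2): Group A (6 > 2). (4, 4): Group B (4 = 4). (5, 5): Group B (5 = 5). (9, 9): Group B (9 = 9).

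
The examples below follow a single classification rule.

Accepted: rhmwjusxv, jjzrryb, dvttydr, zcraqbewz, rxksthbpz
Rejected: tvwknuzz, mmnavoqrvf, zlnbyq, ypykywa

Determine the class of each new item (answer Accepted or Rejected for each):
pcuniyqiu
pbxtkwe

The rule appears to be: odd length AND contains 'r'.
pcuniyqiu: Rejected (length 9, no 'r').
pbxtkwe: Rejected (length 7, no 'r').

Rejected, Rejected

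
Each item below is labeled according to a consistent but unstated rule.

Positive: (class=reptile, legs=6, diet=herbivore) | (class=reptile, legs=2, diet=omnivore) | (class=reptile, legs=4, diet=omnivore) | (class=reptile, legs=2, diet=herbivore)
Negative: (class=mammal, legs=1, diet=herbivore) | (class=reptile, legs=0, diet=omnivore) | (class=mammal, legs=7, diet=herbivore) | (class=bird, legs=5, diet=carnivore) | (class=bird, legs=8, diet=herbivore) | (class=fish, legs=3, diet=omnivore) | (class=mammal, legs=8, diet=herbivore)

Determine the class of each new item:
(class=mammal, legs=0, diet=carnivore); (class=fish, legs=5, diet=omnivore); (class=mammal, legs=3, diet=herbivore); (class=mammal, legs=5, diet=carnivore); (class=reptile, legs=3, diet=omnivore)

The pattern is that an item is 'Positive' exactly when: class is reptile AND legs ≥ 1.

Negative, Negative, Negative, Negative, Positive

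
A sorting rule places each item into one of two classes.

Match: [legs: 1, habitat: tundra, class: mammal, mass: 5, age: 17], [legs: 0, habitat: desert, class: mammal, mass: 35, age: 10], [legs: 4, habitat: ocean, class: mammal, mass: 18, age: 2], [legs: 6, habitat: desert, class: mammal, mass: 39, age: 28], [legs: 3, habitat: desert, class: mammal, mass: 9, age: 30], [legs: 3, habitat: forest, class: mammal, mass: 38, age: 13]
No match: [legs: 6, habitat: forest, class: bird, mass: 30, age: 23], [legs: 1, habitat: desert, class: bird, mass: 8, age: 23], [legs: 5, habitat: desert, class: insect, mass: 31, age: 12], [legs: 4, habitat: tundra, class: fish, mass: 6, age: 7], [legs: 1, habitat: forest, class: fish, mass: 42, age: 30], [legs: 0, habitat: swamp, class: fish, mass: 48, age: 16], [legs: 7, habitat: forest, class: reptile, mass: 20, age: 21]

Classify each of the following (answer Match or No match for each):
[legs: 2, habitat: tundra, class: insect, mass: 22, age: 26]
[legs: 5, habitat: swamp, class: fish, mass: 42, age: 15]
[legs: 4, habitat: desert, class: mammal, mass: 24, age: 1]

No match, No match, Match

All 'Match' examples share one property — class is mammal — and every 'No match' example lacks it.
[legs: 2, habitat: tundra, class: insect, mass: 22, age: 26]: class is insect — doesn't match, so No match. [legs: 5, habitat: swamp, class: fish, mass: 42, age: 15]: class is fish — doesn't match, so No match. [legs: 4, habitat: desert, class: mammal, mass: 24, age: 1]: class is mammal — matches, so Match.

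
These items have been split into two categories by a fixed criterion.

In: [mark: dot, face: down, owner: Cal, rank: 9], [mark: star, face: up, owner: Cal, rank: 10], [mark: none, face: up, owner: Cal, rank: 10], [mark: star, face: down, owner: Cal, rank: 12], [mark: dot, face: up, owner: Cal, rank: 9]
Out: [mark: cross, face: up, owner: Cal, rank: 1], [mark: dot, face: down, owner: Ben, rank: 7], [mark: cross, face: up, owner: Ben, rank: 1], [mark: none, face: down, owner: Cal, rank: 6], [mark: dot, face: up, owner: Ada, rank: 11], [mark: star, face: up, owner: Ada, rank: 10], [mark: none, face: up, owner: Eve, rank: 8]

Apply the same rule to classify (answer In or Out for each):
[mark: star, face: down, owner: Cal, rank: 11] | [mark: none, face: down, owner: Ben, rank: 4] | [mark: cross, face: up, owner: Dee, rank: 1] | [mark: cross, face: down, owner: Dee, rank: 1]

In, Out, Out, Out

Every 'In' example satisfies: owner is Cal AND rank ≥ 7. None of the 'Out' examples do.
[mark: star, face: down, owner: Cal, rank: 11]: owner is Cal, rank = 11, satisfies this → In.
[mark: none, face: down, owner: Ben, rank: 4]: owner is Ben, rank = 4, fails the rule → Out.
[mark: cross, face: up, owner: Dee, rank: 1]: owner is Dee, rank = 1, fails the rule → Out.
[mark: cross, face: down, owner: Dee, rank: 1]: owner is Dee, rank = 1, fails the rule → Out.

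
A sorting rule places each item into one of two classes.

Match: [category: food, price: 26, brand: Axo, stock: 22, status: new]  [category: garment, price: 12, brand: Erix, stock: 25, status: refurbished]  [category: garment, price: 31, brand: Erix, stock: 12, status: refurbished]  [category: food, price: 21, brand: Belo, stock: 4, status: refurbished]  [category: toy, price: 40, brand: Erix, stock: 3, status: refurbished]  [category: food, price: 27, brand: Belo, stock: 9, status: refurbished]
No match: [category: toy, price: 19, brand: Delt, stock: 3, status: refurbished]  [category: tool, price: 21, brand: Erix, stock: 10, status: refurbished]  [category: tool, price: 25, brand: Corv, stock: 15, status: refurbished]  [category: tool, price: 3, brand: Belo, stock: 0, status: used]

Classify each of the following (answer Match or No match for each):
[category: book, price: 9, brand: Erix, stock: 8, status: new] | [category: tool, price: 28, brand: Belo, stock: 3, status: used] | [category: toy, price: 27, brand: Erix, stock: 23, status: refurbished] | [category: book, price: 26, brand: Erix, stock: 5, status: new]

Match, No match, Match, Match

Rule: category is not tool AND price ≠ 19. This holds for each 'Match' example and fails for each 'No match' one.
[category: book, price: 9, brand: Erix, stock: 8, status: new]: category is book, price = 9, has this property → Match.
[category: tool, price: 28, brand: Belo, stock: 3, status: used]: category is tool, price = 28, doesn't match → No match.
[category: toy, price: 27, brand: Erix, stock: 23, status: refurbished]: category is toy, price = 27, has this property → Match.
[category: book, price: 26, brand: Erix, stock: 5, status: new]: category is book, price = 26, has this property → Match.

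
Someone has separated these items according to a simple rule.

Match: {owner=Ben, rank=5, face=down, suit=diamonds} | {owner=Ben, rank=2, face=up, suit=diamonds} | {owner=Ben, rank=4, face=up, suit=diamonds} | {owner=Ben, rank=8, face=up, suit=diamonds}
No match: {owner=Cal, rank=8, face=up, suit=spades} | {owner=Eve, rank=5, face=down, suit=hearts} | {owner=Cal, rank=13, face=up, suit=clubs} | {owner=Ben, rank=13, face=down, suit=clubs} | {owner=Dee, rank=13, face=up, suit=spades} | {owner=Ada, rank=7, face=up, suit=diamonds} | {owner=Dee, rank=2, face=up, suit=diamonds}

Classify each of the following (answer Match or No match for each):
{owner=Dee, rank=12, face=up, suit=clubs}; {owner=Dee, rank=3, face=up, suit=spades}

A rule that fits every label: suit is diamonds AND owner is Ben — true of each 'Match' example, false of each 'No match' one.
{owner=Dee, rank=12, face=up, suit=clubs}: suit is clubs, owner is Dee — fails the rule, so No match.
{owner=Dee, rank=3, face=up, suit=spades}: suit is spades, owner is Dee — fails the rule, so No match.

No match, No match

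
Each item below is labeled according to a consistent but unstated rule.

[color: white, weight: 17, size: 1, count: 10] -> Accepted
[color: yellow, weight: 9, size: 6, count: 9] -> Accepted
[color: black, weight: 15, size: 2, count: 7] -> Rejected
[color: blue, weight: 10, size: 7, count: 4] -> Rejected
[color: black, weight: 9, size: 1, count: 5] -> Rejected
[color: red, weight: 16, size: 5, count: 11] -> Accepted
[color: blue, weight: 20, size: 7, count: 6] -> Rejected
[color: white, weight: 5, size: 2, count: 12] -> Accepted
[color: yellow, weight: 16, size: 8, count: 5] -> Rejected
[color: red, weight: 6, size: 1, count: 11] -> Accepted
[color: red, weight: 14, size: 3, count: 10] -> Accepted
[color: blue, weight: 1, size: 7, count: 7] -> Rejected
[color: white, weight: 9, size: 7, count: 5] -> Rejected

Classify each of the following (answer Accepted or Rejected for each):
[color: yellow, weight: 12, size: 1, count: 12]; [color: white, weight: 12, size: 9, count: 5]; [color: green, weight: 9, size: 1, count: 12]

A rule that fits every label: count ≥ 9 — true of each 'Accepted' example, false of each 'Rejected' one.

Accepted, Rejected, Accepted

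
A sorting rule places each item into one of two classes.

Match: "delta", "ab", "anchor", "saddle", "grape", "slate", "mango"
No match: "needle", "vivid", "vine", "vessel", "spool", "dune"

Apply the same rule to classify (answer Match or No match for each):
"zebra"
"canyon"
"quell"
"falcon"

Comparing the two groups points to one rule — contains 'a'.
"zebra": has 'a', meets the rule → Match. "canyon": has 'a', meets the rule → Match. "quell": no 'a', fails this test → No match. "falcon": has 'a', meets the rule → Match.

Match, Match, No match, Match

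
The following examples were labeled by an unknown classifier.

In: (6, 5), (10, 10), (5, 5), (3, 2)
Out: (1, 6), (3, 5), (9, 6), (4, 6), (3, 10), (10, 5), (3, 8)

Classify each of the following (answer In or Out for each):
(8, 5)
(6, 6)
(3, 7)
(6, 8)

The simplest hypothesis consistent with all the labels is: |first − second| ≤ 1.
(8, 5): |8−5| = 3 — does not fit, so Out.
(6, 6): |6−6| = 0 — checks out, so In.
(3, 7): |3−7| = 4 — does not fit, so Out.
(6, 8): |6−8| = 2 — does not fit, so Out.

Out, In, Out, Out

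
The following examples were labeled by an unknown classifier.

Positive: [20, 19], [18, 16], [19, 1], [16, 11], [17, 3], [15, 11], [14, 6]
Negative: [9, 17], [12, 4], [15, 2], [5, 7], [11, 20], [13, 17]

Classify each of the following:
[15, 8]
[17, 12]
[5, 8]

The classifier is using: first > second AND sum ≥ 20.
[15, 8]: Positive (15 > 8, 15+8 = 23). [17, 12]: Positive (17 > 12, 17+12 = 29). [5, 8]: Negative (5 < 8, 5+8 = 13).

Positive, Positive, Negative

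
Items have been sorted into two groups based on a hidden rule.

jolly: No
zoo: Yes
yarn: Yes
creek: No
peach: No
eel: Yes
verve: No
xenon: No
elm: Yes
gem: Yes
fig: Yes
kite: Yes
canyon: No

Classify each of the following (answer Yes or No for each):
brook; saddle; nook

The rule appears to be: length ≤ 4.

No, No, Yes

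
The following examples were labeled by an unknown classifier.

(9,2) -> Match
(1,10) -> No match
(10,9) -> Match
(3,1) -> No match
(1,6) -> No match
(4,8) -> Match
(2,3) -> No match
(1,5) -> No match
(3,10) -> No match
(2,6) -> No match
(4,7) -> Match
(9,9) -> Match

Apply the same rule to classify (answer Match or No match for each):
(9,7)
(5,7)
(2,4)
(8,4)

Match, Match, No match, Match

The pattern is that an item is 'Match' exactly when: first ≥ 4.
(9,7): first 9 — qualifies, so Match.
(5,7): first 5 — qualifies, so Match.
(2,4): first 2 — does not pass, so No match.
(8,4): first 8 — qualifies, so Match.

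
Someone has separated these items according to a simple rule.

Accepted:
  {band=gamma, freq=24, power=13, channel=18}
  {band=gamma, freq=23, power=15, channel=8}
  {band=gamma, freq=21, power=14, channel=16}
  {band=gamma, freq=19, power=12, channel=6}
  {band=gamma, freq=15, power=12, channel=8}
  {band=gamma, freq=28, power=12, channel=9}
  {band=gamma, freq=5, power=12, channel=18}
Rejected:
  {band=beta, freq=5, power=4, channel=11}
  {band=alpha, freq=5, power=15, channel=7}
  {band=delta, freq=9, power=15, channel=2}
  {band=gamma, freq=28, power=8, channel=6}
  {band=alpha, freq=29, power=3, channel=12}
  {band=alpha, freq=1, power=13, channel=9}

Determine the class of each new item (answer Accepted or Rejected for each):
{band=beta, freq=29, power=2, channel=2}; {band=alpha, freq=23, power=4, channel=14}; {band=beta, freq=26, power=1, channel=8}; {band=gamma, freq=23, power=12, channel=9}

The rule appears to be: band is gamma AND power ≥ 12.
{band=beta, freq=29, power=2, channel=2} → band is beta, power = 2 → Rejected.
{band=alpha, freq=23, power=4, channel=14} → band is alpha, power = 4 → Rejected.
{band=beta, freq=26, power=1, channel=8} → band is beta, power = 1 → Rejected.
{band=gamma, freq=23, power=12, channel=9} → band is gamma, power = 12 → Accepted.

Rejected, Rejected, Rejected, Accepted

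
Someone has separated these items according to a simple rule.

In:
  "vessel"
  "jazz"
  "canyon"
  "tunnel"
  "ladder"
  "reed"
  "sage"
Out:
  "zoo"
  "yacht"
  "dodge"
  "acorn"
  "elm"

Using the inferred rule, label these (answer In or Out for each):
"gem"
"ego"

Out, Out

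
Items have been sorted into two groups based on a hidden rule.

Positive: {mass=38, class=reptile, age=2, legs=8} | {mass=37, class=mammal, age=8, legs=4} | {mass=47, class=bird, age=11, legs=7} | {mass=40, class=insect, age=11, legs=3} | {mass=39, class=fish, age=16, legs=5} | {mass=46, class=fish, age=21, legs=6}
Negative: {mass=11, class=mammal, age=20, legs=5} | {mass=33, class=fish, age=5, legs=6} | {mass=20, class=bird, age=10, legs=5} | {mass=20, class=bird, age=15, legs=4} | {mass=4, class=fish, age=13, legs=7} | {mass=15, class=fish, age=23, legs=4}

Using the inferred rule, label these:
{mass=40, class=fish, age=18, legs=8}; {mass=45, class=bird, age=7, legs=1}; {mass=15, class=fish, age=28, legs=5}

Positive, Positive, Negative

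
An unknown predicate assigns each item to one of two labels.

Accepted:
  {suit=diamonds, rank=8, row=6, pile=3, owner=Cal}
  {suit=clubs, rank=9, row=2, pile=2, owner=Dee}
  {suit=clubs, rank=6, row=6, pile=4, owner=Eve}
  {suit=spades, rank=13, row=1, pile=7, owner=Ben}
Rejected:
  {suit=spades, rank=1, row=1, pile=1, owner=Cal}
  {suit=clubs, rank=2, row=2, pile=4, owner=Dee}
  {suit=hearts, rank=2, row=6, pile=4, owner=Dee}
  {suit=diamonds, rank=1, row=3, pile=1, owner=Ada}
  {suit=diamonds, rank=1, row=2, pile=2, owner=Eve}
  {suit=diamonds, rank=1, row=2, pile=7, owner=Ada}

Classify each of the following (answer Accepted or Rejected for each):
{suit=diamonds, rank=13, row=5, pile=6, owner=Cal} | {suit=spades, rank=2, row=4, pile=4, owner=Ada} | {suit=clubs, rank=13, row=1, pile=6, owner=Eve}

Accepted, Rejected, Accepted

The classifier is using: rank ≥ 6.
Accepted: {suit=diamonds, rank=13, row=5, pile=6, owner=Cal}, since rank = 13. Rejected: {suit=spades, rank=2, row=4, pile=4, owner=Ada}, since rank = 2. Accepted: {suit=clubs, rank=13, row=1, pile=6, owner=Eve}, since rank = 13.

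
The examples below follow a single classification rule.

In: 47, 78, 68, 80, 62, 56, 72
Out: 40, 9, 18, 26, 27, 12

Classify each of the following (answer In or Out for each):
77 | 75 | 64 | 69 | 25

'In' ⟺ at least 47.
77: 77 ≥ 47 — meets the rule, so In. 75: 75 ≥ 47 — meets the rule, so In. 64: 64 ≥ 47 — meets the rule, so In. 69: 69 ≥ 47 — meets the rule, so In. 25: 25 < 47 — doesn't qualify, so Out.

In, In, In, In, Out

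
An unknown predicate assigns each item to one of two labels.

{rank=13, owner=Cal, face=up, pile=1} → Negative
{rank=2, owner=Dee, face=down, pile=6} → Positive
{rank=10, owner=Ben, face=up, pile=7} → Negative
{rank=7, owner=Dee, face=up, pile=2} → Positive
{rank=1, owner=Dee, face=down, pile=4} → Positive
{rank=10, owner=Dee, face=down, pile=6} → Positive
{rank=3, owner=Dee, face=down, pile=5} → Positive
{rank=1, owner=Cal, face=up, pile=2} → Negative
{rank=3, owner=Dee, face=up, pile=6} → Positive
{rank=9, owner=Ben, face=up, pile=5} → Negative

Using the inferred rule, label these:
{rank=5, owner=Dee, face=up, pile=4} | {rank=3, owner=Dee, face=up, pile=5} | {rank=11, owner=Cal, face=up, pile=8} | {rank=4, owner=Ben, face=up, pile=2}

Positive, Positive, Negative, Negative

Rule: owner is Dee. This holds for each 'Positive' example and fails for each 'Negative' one.
{rank=5, owner=Dee, face=up, pile=4}: owner is Dee — passes, so Positive. {rank=3, owner=Dee, face=up, pile=5}: owner is Dee — passes, so Positive. {rank=11, owner=Cal, face=up, pile=8}: owner is Cal — fails this test, so Negative. {rank=4, owner=Ben, face=up, pile=2}: owner is Ben — fails this test, so Negative.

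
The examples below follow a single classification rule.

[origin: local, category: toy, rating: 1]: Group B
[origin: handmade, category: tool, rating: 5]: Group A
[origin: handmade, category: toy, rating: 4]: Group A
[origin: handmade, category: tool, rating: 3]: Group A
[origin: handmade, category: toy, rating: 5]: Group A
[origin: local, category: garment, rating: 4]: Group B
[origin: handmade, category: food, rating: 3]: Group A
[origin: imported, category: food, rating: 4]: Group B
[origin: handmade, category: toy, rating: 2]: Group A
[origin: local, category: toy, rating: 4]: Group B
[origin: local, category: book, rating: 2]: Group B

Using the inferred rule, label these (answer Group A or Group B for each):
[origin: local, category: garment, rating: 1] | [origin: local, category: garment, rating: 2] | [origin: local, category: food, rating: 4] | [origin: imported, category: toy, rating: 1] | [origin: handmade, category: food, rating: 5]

Group B, Group B, Group B, Group B, Group A

The pattern is that an item is 'Group A' exactly when: origin is handmade.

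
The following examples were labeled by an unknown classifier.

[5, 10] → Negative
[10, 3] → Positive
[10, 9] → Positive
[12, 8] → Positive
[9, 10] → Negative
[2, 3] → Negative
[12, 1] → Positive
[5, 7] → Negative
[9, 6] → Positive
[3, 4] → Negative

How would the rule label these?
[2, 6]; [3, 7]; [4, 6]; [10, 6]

Negative, Negative, Negative, Positive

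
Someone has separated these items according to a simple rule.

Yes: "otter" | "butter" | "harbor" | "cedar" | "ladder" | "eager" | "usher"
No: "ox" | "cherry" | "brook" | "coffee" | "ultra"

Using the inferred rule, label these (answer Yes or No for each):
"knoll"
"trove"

Rule: ends with 'r'. This holds for each 'Yes' example and fails for each 'No' one.

No, No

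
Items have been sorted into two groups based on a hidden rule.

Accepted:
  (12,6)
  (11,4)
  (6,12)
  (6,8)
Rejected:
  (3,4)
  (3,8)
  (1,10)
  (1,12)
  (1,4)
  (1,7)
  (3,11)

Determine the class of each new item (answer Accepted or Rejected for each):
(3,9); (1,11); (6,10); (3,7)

The common property of the 'Accepted' items is: first ≥ 4. No 'Rejected' item has it.

Rejected, Rejected, Accepted, Rejected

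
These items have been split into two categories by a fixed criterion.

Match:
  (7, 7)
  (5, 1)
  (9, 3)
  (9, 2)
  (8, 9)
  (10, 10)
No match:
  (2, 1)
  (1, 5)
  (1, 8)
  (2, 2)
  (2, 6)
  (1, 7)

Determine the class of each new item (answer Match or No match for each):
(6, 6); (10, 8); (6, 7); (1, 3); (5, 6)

Match, Match, Match, No match, Match

One predicate separates the groups cleanly: first ≥ 3.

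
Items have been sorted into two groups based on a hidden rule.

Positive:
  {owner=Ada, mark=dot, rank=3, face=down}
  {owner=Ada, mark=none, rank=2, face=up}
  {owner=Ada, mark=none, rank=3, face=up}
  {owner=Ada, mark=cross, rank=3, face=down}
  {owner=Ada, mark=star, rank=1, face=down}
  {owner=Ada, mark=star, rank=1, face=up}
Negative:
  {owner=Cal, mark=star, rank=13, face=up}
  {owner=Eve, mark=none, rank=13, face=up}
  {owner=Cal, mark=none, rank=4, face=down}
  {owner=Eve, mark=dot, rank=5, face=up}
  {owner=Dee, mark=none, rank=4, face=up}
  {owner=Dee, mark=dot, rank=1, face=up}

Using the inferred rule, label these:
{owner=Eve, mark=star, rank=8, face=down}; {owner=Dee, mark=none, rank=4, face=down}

Negative, Negative

The simplest hypothesis consistent with all the labels is: owner is Ada.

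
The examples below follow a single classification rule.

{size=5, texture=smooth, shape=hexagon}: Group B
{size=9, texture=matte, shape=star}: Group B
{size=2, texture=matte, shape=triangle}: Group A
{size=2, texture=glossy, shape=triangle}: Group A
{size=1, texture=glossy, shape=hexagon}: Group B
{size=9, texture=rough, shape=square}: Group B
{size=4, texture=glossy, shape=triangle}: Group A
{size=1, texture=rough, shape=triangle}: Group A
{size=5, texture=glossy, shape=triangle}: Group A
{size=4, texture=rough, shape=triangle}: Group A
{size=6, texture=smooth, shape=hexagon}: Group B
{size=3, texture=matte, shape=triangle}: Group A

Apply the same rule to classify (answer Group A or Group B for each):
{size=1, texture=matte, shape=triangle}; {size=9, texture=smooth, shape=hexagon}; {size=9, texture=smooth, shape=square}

Group A, Group B, Group B

All 'Group A' examples share one property — shape is triangle — and every 'Group B' example lacks it.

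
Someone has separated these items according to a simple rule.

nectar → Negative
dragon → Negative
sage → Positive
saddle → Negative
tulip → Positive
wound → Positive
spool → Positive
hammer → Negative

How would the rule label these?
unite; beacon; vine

The rule appears to be: length ≤ 5.

Positive, Negative, Positive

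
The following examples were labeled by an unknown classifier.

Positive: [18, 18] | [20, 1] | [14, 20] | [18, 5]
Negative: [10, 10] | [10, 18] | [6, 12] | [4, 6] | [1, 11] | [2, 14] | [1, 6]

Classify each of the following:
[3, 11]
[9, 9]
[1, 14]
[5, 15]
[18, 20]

A rule that fits every label: first ≥ 11 — true of each 'Positive' example, false of each 'Negative' one.

Negative, Negative, Negative, Negative, Positive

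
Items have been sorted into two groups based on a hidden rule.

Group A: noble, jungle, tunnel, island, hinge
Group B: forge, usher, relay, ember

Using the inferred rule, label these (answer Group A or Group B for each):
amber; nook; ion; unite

Group B, Group A, Group A, Group A

The distinguishing property — contains 'n' — holds for all the 'Group A' cases and none of the 'Group B' cases.
amber: Group B (no 'n').
nook: Group A (has 'n').
ion: Group A (has 'n').
unite: Group A (has 'n').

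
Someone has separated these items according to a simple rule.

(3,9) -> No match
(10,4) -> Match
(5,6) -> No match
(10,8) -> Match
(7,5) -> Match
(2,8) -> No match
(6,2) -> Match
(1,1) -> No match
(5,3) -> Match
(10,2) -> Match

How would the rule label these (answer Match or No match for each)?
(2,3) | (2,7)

No match, No match

All 'Match' examples share one property — first > second — and every 'No match' example lacks it.
(2,3): No match (2 < 3). (2,7): No match (2 < 7).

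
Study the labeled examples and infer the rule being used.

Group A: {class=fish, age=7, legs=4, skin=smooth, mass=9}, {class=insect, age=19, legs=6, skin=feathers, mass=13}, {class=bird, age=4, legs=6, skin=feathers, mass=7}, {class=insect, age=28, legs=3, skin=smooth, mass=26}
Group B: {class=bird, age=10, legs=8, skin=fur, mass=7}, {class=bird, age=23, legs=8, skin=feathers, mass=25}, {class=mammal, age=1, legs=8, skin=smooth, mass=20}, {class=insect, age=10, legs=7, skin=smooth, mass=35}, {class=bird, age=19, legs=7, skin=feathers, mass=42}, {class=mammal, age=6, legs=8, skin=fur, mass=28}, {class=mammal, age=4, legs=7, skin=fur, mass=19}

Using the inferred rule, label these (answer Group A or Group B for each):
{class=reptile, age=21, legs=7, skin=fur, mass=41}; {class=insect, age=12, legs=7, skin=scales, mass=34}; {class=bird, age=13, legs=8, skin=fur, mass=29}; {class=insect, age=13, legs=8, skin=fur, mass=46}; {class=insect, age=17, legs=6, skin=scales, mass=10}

Group B, Group B, Group B, Group B, Group A

The common property of the 'Group A' items is: legs ≤ 6. No 'Group B' item has it.
{class=reptile, age=21, legs=7, skin=fur, mass=41}: Group B (legs = 7). {class=insect, age=12, legs=7, skin=scales, mass=34}: Group B (legs = 7). {class=bird, age=13, legs=8, skin=fur, mass=29}: Group B (legs = 8). {class=insect, age=13, legs=8, skin=fur, mass=46}: Group B (legs = 8). {class=insect, age=17, legs=6, skin=scales, mass=10}: Group A (legs = 6).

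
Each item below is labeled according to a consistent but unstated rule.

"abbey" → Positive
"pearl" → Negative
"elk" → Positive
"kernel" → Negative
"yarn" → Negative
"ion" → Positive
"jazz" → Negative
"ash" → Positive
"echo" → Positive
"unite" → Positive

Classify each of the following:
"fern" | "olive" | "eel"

Every 'Positive' example satisfies: starts with a vowel. None of the 'Negative' examples do.
"fern": Negative (starts with 'f').
"olive": Positive (starts with 'o').
"eel": Positive (starts with 'e').

Negative, Positive, Positive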